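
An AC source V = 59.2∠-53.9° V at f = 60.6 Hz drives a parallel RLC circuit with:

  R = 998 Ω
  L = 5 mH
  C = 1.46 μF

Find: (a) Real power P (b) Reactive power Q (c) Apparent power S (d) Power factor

Step 1 — Angular frequency: ω = 2π·f = 2π·60.6 = 380.8 rad/s.
Step 2 — Component impedances:
  R: Z = R = 998 Ω
  L: Z = jωL = j·380.8·0.005 = 0 + j1.904 Ω
  C: Z = 1/(jωC) = -j/(ω·C) = 0 - j1799 Ω
Step 3 — Parallel combination: 1/Z_total = 1/R + 1/L + 1/C; Z_total = 0.003639 + j1.906 Ω = 1.906∠89.9° Ω.
Step 4 — Source phasor: V = 59.2∠-53.9° V = 34.88 - j47.83 V.
Step 5 — Current: I = V / Z = -25.06 - j18.35 A = 31.06∠-143.8° A.
Step 6 — Complex power: S = V·I* = 3.512 + j1839 VA.
Step 7 — Real power: P = Re(S) = 3.512 W.
Step 8 — Reactive power: Q = Im(S) = 1839 VAR.
Step 9 — Apparent power: |S| = 1839 VA.
Step 10 — Power factor: PF = P/|S| = 0.00191 (lagging).

(a) P = 3.512 W  (b) Q = 1839 VAR  (c) S = 1839 VA  (d) PF = 0.00191 (lagging)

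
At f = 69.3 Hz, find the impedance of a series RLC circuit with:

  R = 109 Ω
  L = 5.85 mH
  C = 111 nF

Step 1 — Angular frequency: ω = 2π·f = 2π·69.3 = 435.4 rad/s.
Step 2 — Component impedances:
  R: Z = R = 109 Ω
  L: Z = jωL = j·435.4·0.00585 = 0 + j2.547 Ω
  C: Z = 1/(jωC) = -j/(ω·C) = 0 - j2.069e+04 Ω
Step 3 — Series combination: Z_total = R + L + C = 109 - j2.069e+04 Ω = 2.069e+04∠-89.7° Ω.

Z = 109 - j2.069e+04 Ω = 2.069e+04∠-89.7° Ω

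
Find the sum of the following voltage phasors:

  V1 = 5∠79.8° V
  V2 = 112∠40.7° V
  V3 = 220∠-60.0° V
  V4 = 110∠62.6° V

Step 1 — Convert each phasor to rectangular form:
  V1 = 5·(cos(79.8°) + j·sin(79.8°)) = 0.8854 + j4.921 V
  V2 = 112·(cos(40.7°) + j·sin(40.7°)) = 84.91 + j73.04 V
  V3 = 220·(cos(-60.0°) + j·sin(-60.0°)) = 110 - j190.5 V
  V4 = 110·(cos(62.6°) + j·sin(62.6°)) = 50.62 + j97.66 V
Step 2 — Sum components: V_total = 246.4 - j14.91 V.
Step 3 — Convert to polar: |V_total| = 246.9 V, ∠V_total = -3.5°.

V_total = 246.9∠-3.5° V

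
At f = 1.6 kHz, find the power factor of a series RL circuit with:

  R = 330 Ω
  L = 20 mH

Step 1 — Angular frequency: ω = 2π·f = 2π·1600 = 1.005e+04 rad/s.
Step 2 — Component impedances:
  R: Z = R = 330 Ω
  L: Z = jωL = j·1.005e+04·0.02 = 0 + j201.1 Ω
Step 3 — Series combination: Z_total = R + L = 330 + j201.1 Ω = 386.4∠31.4° Ω.
Step 4 — Power factor: PF = cos(φ) = Re(Z)/|Z| = 330/386.4 = 0.854.
Step 5 — Type: Im(Z) = 201.1 ⇒ lagging (phase φ = 31.4°).

PF = 0.854 (lagging, φ = 31.4°)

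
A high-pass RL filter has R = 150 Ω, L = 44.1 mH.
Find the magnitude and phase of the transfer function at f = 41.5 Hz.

Step 1 — Angular frequency: ω = 2π·41.5 = 260.8 rad/s.
Step 2 — Transfer function: H(jω) = jωL/(R + jωL).
Step 3 — Numerator jωL = j·11.5; denominator R + jωL = 150 + j11.5.
Step 4 — H = 0.005843 + j0.07621.
Step 5 — Magnitude: |H| = 0.07644 (-22.3 dB); phase: φ = 85.6°.

|H| = 0.07644 (-22.3 dB), φ = 85.6°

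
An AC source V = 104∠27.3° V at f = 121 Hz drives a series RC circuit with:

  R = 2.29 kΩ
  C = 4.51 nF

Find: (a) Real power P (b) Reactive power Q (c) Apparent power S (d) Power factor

Step 1 — Angular frequency: ω = 2π·f = 2π·121 = 760.3 rad/s.
Step 2 — Component impedances:
  R: Z = R = 2290 Ω
  C: Z = 1/(jωC) = -j/(ω·C) = 0 - j2.916e+05 Ω
Step 3 — Series combination: Z_total = R + C = 2290 - j2.916e+05 Ω = 2.917e+05∠-89.6° Ω.
Step 4 — Source phasor: V = 104∠27.3° V = 92.42 + j47.7 V.
Step 5 — Current: I = V / Z = -0.0001611 + j0.0003181 A = 0.0003566∠116.9° A.
Step 6 — Complex power: S = V·I* = 0.0002912 - j0.03708 VA.
Step 7 — Real power: P = Re(S) = 0.0002912 W.
Step 8 — Reactive power: Q = Im(S) = -0.03708 VAR.
Step 9 — Apparent power: |S| = 0.03708 VA.
Step 10 — Power factor: PF = P/|S| = 0.007852 (leading).

(a) P = 0.0002912 W  (b) Q = -0.03708 VAR  (c) S = 0.03708 VA  (d) PF = 0.007852 (leading)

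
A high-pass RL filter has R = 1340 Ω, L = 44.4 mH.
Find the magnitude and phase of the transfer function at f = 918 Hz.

Step 1 — Angular frequency: ω = 2π·918 = 5768 rad/s.
Step 2 — Transfer function: H(jω) = jωL/(R + jωL).
Step 3 — Numerator jωL = j·256.1; denominator R + jωL = 1340 + j256.1.
Step 4 — H = 0.03524 + j0.1844.
Step 5 — Magnitude: |H| = 0.1877 (-14.5 dB); phase: φ = 79.2°.

|H| = 0.1877 (-14.5 dB), φ = 79.2°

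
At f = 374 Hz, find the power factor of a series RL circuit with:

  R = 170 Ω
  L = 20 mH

Step 1 — Angular frequency: ω = 2π·f = 2π·374 = 2350 rad/s.
Step 2 — Component impedances:
  R: Z = R = 170 Ω
  L: Z = jωL = j·2350·0.02 = 0 + j47 Ω
Step 3 — Series combination: Z_total = R + L = 170 + j47 Ω = 176.4∠15.5° Ω.
Step 4 — Power factor: PF = cos(φ) = Re(Z)/|Z| = 170/176.38 = 0.9638.
Step 5 — Type: Im(Z) = 47 ⇒ lagging (phase φ = 15.5°).

PF = 0.9638 (lagging, φ = 15.5°)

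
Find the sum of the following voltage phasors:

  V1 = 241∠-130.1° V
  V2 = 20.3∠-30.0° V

Step 1 — Convert each phasor to rectangular form:
  V1 = 241·(cos(-130.1°) + j·sin(-130.1°)) = -155.2 - j184.3 V
  V2 = 20.3·(cos(-30.0°) + j·sin(-30.0°)) = 17.58 - j10.15 V
Step 2 — Sum components: V_total = -137.7 - j194.5 V.
Step 3 — Convert to polar: |V_total| = 238.3 V, ∠V_total = -125.3°.

V_total = 238.3∠-125.3° V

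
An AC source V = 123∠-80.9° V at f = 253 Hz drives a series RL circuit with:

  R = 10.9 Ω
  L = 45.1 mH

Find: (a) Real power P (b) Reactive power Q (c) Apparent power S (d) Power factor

Step 1 — Angular frequency: ω = 2π·f = 2π·253 = 1590 rad/s.
Step 2 — Component impedances:
  R: Z = R = 10.9 Ω
  L: Z = jωL = j·1590·0.0451 = 0 + j71.69 Ω
Step 3 — Series combination: Z_total = R + L = 10.9 + j71.69 Ω = 72.52∠81.4° Ω.
Step 4 — Source phasor: V = 123∠-80.9° V = 19.45 - j121.5 V.
Step 5 — Current: I = V / Z = -1.615 - j0.517 A = 1.696∠-162.3° A.
Step 6 — Complex power: S = V·I* = 31.36 + j206.3 VA.
Step 7 — Real power: P = Re(S) = 31.36 W.
Step 8 — Reactive power: Q = Im(S) = 206.3 VAR.
Step 9 — Apparent power: |S| = 208.6 VA.
Step 10 — Power factor: PF = P/|S| = 0.1503 (lagging).

(a) P = 31.36 W  (b) Q = 206.3 VAR  (c) S = 208.6 VA  (d) PF = 0.1503 (lagging)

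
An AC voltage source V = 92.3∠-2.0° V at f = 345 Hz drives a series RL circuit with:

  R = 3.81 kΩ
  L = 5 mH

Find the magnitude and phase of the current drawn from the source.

Step 1 — Angular frequency: ω = 2π·f = 2π·345 = 2168 rad/s.
Step 2 — Component impedances:
  R: Z = R = 3810 Ω
  L: Z = jωL = j·2168·0.005 = 0 + j10.84 Ω
Step 3 — Series combination: Z_total = R + L = 3810 + j10.84 Ω = 3810∠0.2° Ω.
Step 4 — Source phasor: V = 92.3∠-2.0° V = 92.24 - j3.221 V.
Step 5 — Ohm's law: I = V / Z_total = (92.24 - j3.221) / (3810 + j10.84) = 0.02421 - j0.0009143 A.
Step 6 — Convert to polar: |I| = 0.02423 A, ∠I = -2.2°.

I = 0.02423∠-2.2° A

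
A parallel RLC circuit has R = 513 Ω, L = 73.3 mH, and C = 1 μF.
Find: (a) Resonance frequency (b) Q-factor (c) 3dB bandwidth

Step 1 — Resonance: ω₀ = 1/√(LC) = 1/√(0.0733·1e-06) = 3694 rad/s.
Step 2 — f₀ = ω₀/(2π) = 587.9 Hz.
Step 3 — Parallel Q: Q = R/(ω₀L) = 513/(3694·0.0733) = 1.895.
Step 4 — Bandwidth: Δω = ω₀/Q = 1949 rad/s; BW = Δω/(2π) = 310.2 Hz.

(a) f₀ = 587.9 Hz  (b) Q = 1.895  (c) BW = 310.2 Hz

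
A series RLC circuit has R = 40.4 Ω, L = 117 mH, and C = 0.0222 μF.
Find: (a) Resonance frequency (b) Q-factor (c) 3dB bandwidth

Step 1 — Resonance: ω₀ = 1/√(LC) = 1/√(0.117·2.22e-08) = 1.962e+04 rad/s.
Step 2 — f₀ = ω₀/(2π) = 3123 Hz.
Step 3 — Series Q: Q = ω₀L/R = 1.962e+04·0.117/40.4 = 56.82.
Step 4 — Bandwidth: Δω = ω₀/Q = 345.3 rad/s; BW = Δω/(2π) = 54.96 Hz.

(a) f₀ = 3123 Hz  (b) Q = 56.82  (c) BW = 54.96 Hz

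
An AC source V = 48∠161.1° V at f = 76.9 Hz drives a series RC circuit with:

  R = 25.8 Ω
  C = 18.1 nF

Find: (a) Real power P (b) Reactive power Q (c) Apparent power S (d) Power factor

Step 1 — Angular frequency: ω = 2π·f = 2π·76.9 = 483.2 rad/s.
Step 2 — Component impedances:
  R: Z = R = 25.8 Ω
  C: Z = 1/(jωC) = -j/(ω·C) = 0 - j1.143e+05 Ω
Step 3 — Series combination: Z_total = R + C = 25.8 - j1.143e+05 Ω = 1.143e+05∠-90.0° Ω.
Step 4 — Source phasor: V = 48∠161.1° V = -45.41 + j15.55 V.
Step 5 — Current: I = V / Z = -0.0001361 - j0.0003971 A = 0.0004198∠-108.9° A.
Step 6 — Complex power: S = V·I* = 4.546e-06 - j0.02015 VA.
Step 7 — Real power: P = Re(S) = 4.546e-06 W.
Step 8 — Reactive power: Q = Im(S) = -0.02015 VAR.
Step 9 — Apparent power: |S| = 0.02015 VA.
Step 10 — Power factor: PF = P/|S| = 0.0002256 (leading).

(a) P = 4.546e-06 W  (b) Q = -0.02015 VAR  (c) S = 0.02015 VA  (d) PF = 0.0002256 (leading)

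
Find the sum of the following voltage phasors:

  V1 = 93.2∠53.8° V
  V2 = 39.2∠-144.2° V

Step 1 — Convert each phasor to rectangular form:
  V1 = 93.2·(cos(53.8°) + j·sin(53.8°)) = 55.04 + j75.21 V
  V2 = 39.2·(cos(-144.2°) + j·sin(-144.2°)) = -31.79 - j22.93 V
Step 2 — Sum components: V_total = 23.25 + j52.28 V.
Step 3 — Convert to polar: |V_total| = 57.22 V, ∠V_total = 66.0°.

V_total = 57.22∠66.0° V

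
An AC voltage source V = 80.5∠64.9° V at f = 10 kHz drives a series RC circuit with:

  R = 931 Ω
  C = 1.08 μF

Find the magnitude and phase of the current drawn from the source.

Step 1 — Angular frequency: ω = 2π·f = 2π·1e+04 = 6.283e+04 rad/s.
Step 2 — Component impedances:
  R: Z = R = 931 Ω
  C: Z = 1/(jωC) = -j/(ω·C) = 0 - j14.74 Ω
Step 3 — Series combination: Z_total = R + C = 931 - j14.74 Ω = 931.1∠-0.9° Ω.
Step 4 — Source phasor: V = 80.5∠64.9° V = 34.15 + j72.9 V.
Step 5 — Ohm's law: I = V / Z_total = (34.15 + j72.9) / (931 - j14.74) = 0.03543 + j0.07886 A.
Step 6 — Convert to polar: |I| = 0.08646 A, ∠I = 65.8°.

I = 0.08646∠65.8° A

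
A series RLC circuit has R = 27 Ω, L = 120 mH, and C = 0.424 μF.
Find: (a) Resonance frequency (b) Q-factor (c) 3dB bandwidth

Step 1 — Resonance: ω₀ = 1/√(LC) = 1/√(0.12·4.24e-07) = 4433 rad/s.
Step 2 — f₀ = ω₀/(2π) = 705.6 Hz.
Step 3 — Series Q: Q = ω₀L/R = 4433·0.12/27 = 19.7.
Step 4 — Bandwidth: Δω = ω₀/Q = 225 rad/s; BW = Δω/(2π) = 35.81 Hz.

(a) f₀ = 705.6 Hz  (b) Q = 19.7  (c) BW = 35.81 Hz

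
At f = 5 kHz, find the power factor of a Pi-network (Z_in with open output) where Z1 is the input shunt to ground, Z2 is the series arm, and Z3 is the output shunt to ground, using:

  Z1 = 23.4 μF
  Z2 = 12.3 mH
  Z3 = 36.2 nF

Step 1 — Angular frequency: ω = 2π·f = 2π·5000 = 3.142e+04 rad/s.
Step 2 — Component impedances:
  Z1: Z = 1/(jωC) = -j/(ω·C) = 0 - j1.36 Ω
  Z2: Z = jωL = j·3.142e+04·0.0123 = 0 + j386.4 Ω
  Z3: Z = 1/(jωC) = -j/(ω·C) = 0 - j879.3 Ω
Step 3 — With open output, the series arm Z2 and the output shunt Z3 appear in series to ground: Z2 + Z3 = 0 - j492.9 Ω.
Step 4 — Parallel with input shunt Z1: Z_in = Z1 || (Z2 + Z3) = 0 - j1.357 Ω = 1.357∠-90.0° Ω.
Step 5 — Power factor: PF = cos(φ) = Re(Z)/|Z| = 0/1.357 = 0.
Step 6 — Type: Im(Z) = -1.357 ⇒ leading (phase φ = -90.0°).

PF = 0 (leading, φ = -90.0°)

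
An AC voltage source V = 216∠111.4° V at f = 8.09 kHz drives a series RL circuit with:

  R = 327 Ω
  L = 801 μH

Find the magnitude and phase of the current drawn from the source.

Step 1 — Angular frequency: ω = 2π·f = 2π·8090 = 5.083e+04 rad/s.
Step 2 — Component impedances:
  R: Z = R = 327 Ω
  L: Z = jωL = j·5.083e+04·0.000801 = 0 + j40.72 Ω
Step 3 — Series combination: Z_total = R + L = 327 + j40.72 Ω = 329.5∠7.1° Ω.
Step 4 — Source phasor: V = 216∠111.4° V = -78.81 + j201.1 V.
Step 5 — Ohm's law: I = V / Z_total = (-78.81 + j201.1) / (327 + j40.72) = -0.1619 + j0.6352 A.
Step 6 — Convert to polar: |I| = 0.6555 A, ∠I = 104.3°.

I = 0.6555∠104.3° A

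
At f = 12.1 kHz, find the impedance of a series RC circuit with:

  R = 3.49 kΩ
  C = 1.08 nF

Step 1 — Angular frequency: ω = 2π·f = 2π·1.21e+04 = 7.603e+04 rad/s.
Step 2 — Component impedances:
  R: Z = R = 3490 Ω
  C: Z = 1/(jωC) = -j/(ω·C) = 0 - j1.218e+04 Ω
Step 3 — Series combination: Z_total = R + C = 3490 - j1.218e+04 Ω = 1.267e+04∠-74.0° Ω.

Z = 3490 - j1.218e+04 Ω = 1.267e+04∠-74.0° Ω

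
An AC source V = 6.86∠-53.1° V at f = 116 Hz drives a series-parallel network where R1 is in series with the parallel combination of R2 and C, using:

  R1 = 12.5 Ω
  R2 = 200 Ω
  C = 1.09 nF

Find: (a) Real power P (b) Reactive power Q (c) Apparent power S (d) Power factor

Step 1 — Angular frequency: ω = 2π·f = 2π·116 = 728.8 rad/s.
Step 2 — Component impedances:
  R1: Z = R = 12.5 Ω
  R2: Z = R = 200 Ω
  C: Z = 1/(jωC) = -j/(ω·C) = 0 - j1.259e+06 Ω
Step 3 — Parallel branch: R2 || C = 1/(1/R2 + 1/C) = 200 - j0.03178 Ω.
Step 4 — Series with R1: Z_total = R1 + (R2 || C) = 212.5 - j0.03178 Ω = 212.5∠-0.0° Ω.
Step 5 — Source phasor: V = 6.86∠-53.1° V = 4.119 - j5.486 V.
Step 6 — Current: I = V / Z = 0.01939 - j0.02581 A = 0.03228∠-53.1° A.
Step 7 — Complex power: S = V·I* = 0.2215 - j3.312e-05 VA.
Step 8 — Real power: P = Re(S) = 0.2215 W.
Step 9 — Reactive power: Q = Im(S) = -3.312e-05 VAR.
Step 10 — Apparent power: |S| = 0.2215 VA.
Step 11 — Power factor: PF = P/|S| = 1 (leading).

(a) P = 0.2215 W  (b) Q = -3.312e-05 VAR  (c) S = 0.2215 VA  (d) PF = 1 (leading)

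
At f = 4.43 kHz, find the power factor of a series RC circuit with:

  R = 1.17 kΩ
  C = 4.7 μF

Step 1 — Angular frequency: ω = 2π·f = 2π·4430 = 2.783e+04 rad/s.
Step 2 — Component impedances:
  R: Z = R = 1170 Ω
  C: Z = 1/(jωC) = -j/(ω·C) = 0 - j7.644 Ω
Step 3 — Series combination: Z_total = R + C = 1170 - j7.644 Ω = 1170∠-0.4° Ω.
Step 4 — Power factor: PF = cos(φ) = Re(Z)/|Z| = 1170/1170 = 1.
Step 5 — Type: Im(Z) = -7.644 ⇒ leading (phase φ = -0.4°).

PF = 1 (leading, φ = -0.4°)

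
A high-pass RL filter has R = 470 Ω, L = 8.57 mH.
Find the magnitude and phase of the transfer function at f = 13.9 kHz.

Step 1 — Angular frequency: ω = 2π·1.39e+04 = 8.734e+04 rad/s.
Step 2 — Transfer function: H(jω) = jωL/(R + jωL).
Step 3 — Numerator jωL = j·748.5; denominator R + jωL = 470 + j748.5.
Step 4 — H = 0.7172 + j0.4504.
Step 5 — Magnitude: |H| = 0.8469 (-1.4 dB); phase: φ = 32.1°.

|H| = 0.8469 (-1.4 dB), φ = 32.1°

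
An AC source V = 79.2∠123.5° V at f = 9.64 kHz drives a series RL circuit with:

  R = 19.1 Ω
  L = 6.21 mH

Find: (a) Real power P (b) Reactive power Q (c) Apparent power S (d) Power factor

Step 1 — Angular frequency: ω = 2π·f = 2π·9640 = 6.057e+04 rad/s.
Step 2 — Component impedances:
  R: Z = R = 19.1 Ω
  L: Z = jωL = j·6.057e+04·0.00621 = 0 + j376.1 Ω
Step 3 — Series combination: Z_total = R + L = 19.1 + j376.1 Ω = 376.6∠87.1° Ω.
Step 4 — Source phasor: V = 79.2∠123.5° V = -43.71 + j66.04 V.
Step 5 — Current: I = V / Z = 0.1692 + j0.1248 A = 0.2103∠36.4° A.
Step 6 — Complex power: S = V·I* = 0.8446 + j16.63 VA.
Step 7 — Real power: P = Re(S) = 0.8446 W.
Step 8 — Reactive power: Q = Im(S) = 16.63 VAR.
Step 9 — Apparent power: |S| = 16.65 VA.
Step 10 — Power factor: PF = P/|S| = 0.05071 (lagging).

(a) P = 0.8446 W  (b) Q = 16.63 VAR  (c) S = 16.65 VA  (d) PF = 0.05071 (lagging)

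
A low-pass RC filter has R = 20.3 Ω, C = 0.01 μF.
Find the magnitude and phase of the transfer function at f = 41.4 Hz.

Step 1 — Angular frequency: ω = 2π·41.4 = 260.1 rad/s.
Step 2 — Transfer function: H(jω) = 1/(1 + jωRC).
Step 3 — Denominator: 1 + jωRC = 1 + j·260.1·20.3·1e-08 = 1 + j5.281e-05.
Step 4 — H = 1 - j5.281e-05.
Step 5 — Magnitude: |H| = 1 (-0.0 dB); phase: φ = -0.0°.

|H| = 1 (-0.0 dB), φ = -0.0°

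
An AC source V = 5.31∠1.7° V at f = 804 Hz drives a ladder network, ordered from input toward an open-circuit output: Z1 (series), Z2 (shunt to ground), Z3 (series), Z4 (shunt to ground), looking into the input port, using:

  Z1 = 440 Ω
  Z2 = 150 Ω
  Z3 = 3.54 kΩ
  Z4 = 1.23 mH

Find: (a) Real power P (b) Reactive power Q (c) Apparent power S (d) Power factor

Step 1 — Angular frequency: ω = 2π·f = 2π·804 = 5052 rad/s.
Step 2 — Component impedances:
  Z1: Z = R = 440 Ω
  Z2: Z = R = 150 Ω
  Z3: Z = R = 3540 Ω
  Z4: Z = jωL = j·5052·0.00123 = 0 + j6.214 Ω
Step 3 — Ladder network (open output): work backward from the far end, alternating series and parallel combinations. Z_in = 583.9 + j0.01027 Ω = 583.9∠0.0° Ω.
Step 4 — Source phasor: V = 5.31∠1.7° V = 5.308 + j0.1575 V.
Step 5 — Current: I = V / Z = 0.00909 + j0.0002696 A = 0.009094∠1.7° A.
Step 6 — Complex power: S = V·I* = 0.04829 + j8.491e-07 VA.
Step 7 — Real power: P = Re(S) = 0.04829 W.
Step 8 — Reactive power: Q = Im(S) = 8.491e-07 VAR.
Step 9 — Apparent power: |S| = 0.04829 VA.
Step 10 — Power factor: PF = P/|S| = 1 (lagging).

(a) P = 0.04829 W  (b) Q = 8.491e-07 VAR  (c) S = 0.04829 VA  (d) PF = 1 (lagging)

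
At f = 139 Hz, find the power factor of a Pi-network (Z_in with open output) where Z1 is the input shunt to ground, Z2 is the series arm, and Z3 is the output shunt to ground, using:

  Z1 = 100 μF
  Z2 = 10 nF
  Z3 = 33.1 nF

Step 1 — Angular frequency: ω = 2π·f = 2π·139 = 873.4 rad/s.
Step 2 — Component impedances:
  Z1: Z = 1/(jωC) = -j/(ω·C) = 0 - j11.45 Ω
  Z2: Z = 1/(jωC) = -j/(ω·C) = 0 - j1.145e+05 Ω
  Z3: Z = 1/(jωC) = -j/(ω·C) = 0 - j3.459e+04 Ω
Step 3 — With open output, the series arm Z2 and the output shunt Z3 appear in series to ground: Z2 + Z3 = 0 - j1.491e+05 Ω.
Step 4 — Parallel with input shunt Z1: Z_in = Z1 || (Z2 + Z3) = 0 - j11.45 Ω = 11.45∠-90.0° Ω.
Step 5 — Power factor: PF = cos(φ) = Re(Z)/|Z| = 0/11.45 = 0.
Step 6 — Type: Im(Z) = -11.45 ⇒ leading (phase φ = -90.0°).

PF = 0 (leading, φ = -90.0°)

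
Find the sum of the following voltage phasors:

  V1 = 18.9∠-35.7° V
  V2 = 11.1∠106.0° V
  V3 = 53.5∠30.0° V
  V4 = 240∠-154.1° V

Step 1 — Convert each phasor to rectangular form:
  V1 = 18.9·(cos(-35.7°) + j·sin(-35.7°)) = 15.35 - j11.03 V
  V2 = 11.1·(cos(106.0°) + j·sin(106.0°)) = -3.06 + j10.67 V
  V3 = 53.5·(cos(30.0°) + j·sin(30.0°)) = 46.33 + j26.75 V
  V4 = 240·(cos(-154.1°) + j·sin(-154.1°)) = -215.9 - j104.8 V
Step 2 — Sum components: V_total = -157.3 - j78.44 V.
Step 3 — Convert to polar: |V_total| = 175.7 V, ∠V_total = -153.5°.

V_total = 175.7∠-153.5° V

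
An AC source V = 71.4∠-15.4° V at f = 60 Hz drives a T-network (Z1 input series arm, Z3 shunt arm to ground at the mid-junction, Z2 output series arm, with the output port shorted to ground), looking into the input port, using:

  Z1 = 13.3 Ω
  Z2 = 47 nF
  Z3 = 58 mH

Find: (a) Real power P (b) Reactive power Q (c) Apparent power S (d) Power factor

Step 1 — Angular frequency: ω = 2π·f = 2π·60 = 377 rad/s.
Step 2 — Component impedances:
  Z1: Z = R = 13.3 Ω
  Z2: Z = 1/(jωC) = -j/(ω·C) = 0 - j5.644e+04 Ω
  Z3: Z = jωL = j·377·0.058 = 0 + j21.87 Ω
Step 3 — With the output port shorted to ground, the output series arm Z2 runs from the junction to ground; the shunt arm Z3 also runs from the junction to ground. They appear in parallel: Z3 || Z2 = 0 + j21.87 Ω.
Step 4 — Series with input arm Z1: Z_in = Z1 + (Z3 || Z2) = 13.3 + j21.87 Ω = 25.6∠58.7° Ω.
Step 5 — Source phasor: V = 71.4∠-15.4° V = 68.84 - j18.96 V.
Step 6 — Current: I = V / Z = 0.7641 - j2.682 A = 2.789∠-74.1° A.
Step 7 — Complex power: S = V·I* = 103.5 + j170.2 VA.
Step 8 — Real power: P = Re(S) = 103.5 W.
Step 9 — Reactive power: Q = Im(S) = 170.2 VAR.
Step 10 — Apparent power: |S| = 199.1 VA.
Step 11 — Power factor: PF = P/|S| = 0.5195 (lagging).

(a) P = 103.5 W  (b) Q = 170.2 VAR  (c) S = 199.1 VA  (d) PF = 0.5195 (lagging)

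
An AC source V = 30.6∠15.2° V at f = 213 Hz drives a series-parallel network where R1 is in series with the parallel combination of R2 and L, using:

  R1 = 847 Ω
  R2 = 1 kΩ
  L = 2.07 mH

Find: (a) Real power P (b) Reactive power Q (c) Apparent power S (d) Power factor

Step 1 — Angular frequency: ω = 2π·f = 2π·213 = 1338 rad/s.
Step 2 — Component impedances:
  R1: Z = R = 847 Ω
  R2: Z = R = 1000 Ω
  L: Z = jωL = j·1338·0.00207 = 0 + j2.77 Ω
Step 3 — Parallel branch: R2 || L = 1/(1/R2 + 1/L) = 0.007675 + j2.77 Ω.
Step 4 — Series with R1: Z_total = R1 + (R2 || L) = 847 + j2.77 Ω = 847∠0.2° Ω.
Step 5 — Source phasor: V = 30.6∠15.2° V = 29.53 + j8.023 V.
Step 6 — Current: I = V / Z = 0.03489 + j0.009358 A = 0.03613∠15.0° A.
Step 7 — Complex power: S = V·I* = 1.105 + j0.003616 VA.
Step 8 — Real power: P = Re(S) = 1.105 W.
Step 9 — Reactive power: Q = Im(S) = 0.003616 VAR.
Step 10 — Apparent power: |S| = 1.105 VA.
Step 11 — Power factor: PF = P/|S| = 1 (lagging).

(a) P = 1.105 W  (b) Q = 0.003616 VAR  (c) S = 1.105 VA  (d) PF = 1 (lagging)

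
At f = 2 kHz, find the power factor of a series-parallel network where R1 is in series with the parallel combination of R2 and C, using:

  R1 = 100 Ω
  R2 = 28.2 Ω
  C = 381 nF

Step 1 — Angular frequency: ω = 2π·f = 2π·2000 = 1.257e+04 rad/s.
Step 2 — Component impedances:
  R1: Z = R = 100 Ω
  R2: Z = R = 28.2 Ω
  C: Z = 1/(jωC) = -j/(ω·C) = 0 - j208.9 Ω
Step 3 — Parallel branch: R2 || C = 1/(1/R2 + 1/C) = 27.7 - j3.739 Ω.
Step 4 — Series with R1: Z_total = R1 + (R2 || C) = 127.7 - j3.739 Ω = 127.7∠-1.7° Ω.
Step 5 — Power factor: PF = cos(φ) = Re(Z)/|Z| = 127.7/127.75 = 0.9996.
Step 6 — Type: Im(Z) = -3.739 ⇒ leading (phase φ = -1.7°).

PF = 0.9996 (leading, φ = -1.7°)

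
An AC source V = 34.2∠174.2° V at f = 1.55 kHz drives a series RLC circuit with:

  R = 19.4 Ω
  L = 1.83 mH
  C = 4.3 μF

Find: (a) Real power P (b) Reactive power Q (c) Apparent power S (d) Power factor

Step 1 — Angular frequency: ω = 2π·f = 2π·1550 = 9739 rad/s.
Step 2 — Component impedances:
  R: Z = R = 19.4 Ω
  L: Z = jωL = j·9739·0.00183 = 0 + j17.82 Ω
  C: Z = 1/(jωC) = -j/(ω·C) = 0 - j23.88 Ω
Step 3 — Series combination: Z_total = R + L + C = 19.4 - j6.057 Ω = 20.32∠-17.3° Ω.
Step 4 — Source phasor: V = 34.2∠174.2° V = -34.02 + j3.456 V.
Step 5 — Current: I = V / Z = -1.649 - j0.3366 A = 1.683∠-168.5° A.
Step 6 — Complex power: S = V·I* = 54.94 - j17.15 VA.
Step 7 — Real power: P = Re(S) = 54.94 W.
Step 8 — Reactive power: Q = Im(S) = -17.15 VAR.
Step 9 — Apparent power: |S| = 57.55 VA.
Step 10 — Power factor: PF = P/|S| = 0.9546 (leading).

(a) P = 54.94 W  (b) Q = -17.15 VAR  (c) S = 57.55 VA  (d) PF = 0.9546 (leading)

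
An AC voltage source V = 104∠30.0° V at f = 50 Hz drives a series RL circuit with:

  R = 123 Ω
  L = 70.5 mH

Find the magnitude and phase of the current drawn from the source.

Step 1 — Angular frequency: ω = 2π·f = 2π·50 = 314.2 rad/s.
Step 2 — Component impedances:
  R: Z = R = 123 Ω
  L: Z = jωL = j·314.2·0.0705 = 0 + j22.15 Ω
Step 3 — Series combination: Z_total = R + L = 123 + j22.15 Ω = 125∠10.2° Ω.
Step 4 — Source phasor: V = 104∠30.0° V = 90.07 + j52 V.
Step 5 — Ohm's law: I = V / Z_total = (90.07 + j52) / (123 + j22.15) = 0.783 + j0.2818 A.
Step 6 — Convert to polar: |I| = 0.8321 A, ∠I = 19.8°.

I = 0.8321∠19.8° A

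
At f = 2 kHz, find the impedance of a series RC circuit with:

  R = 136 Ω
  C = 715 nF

Step 1 — Angular frequency: ω = 2π·f = 2π·2000 = 1.257e+04 rad/s.
Step 2 — Component impedances:
  R: Z = R = 136 Ω
  C: Z = 1/(jωC) = -j/(ω·C) = 0 - j111.3 Ω
Step 3 — Series combination: Z_total = R + C = 136 - j111.3 Ω = 175.7∠-39.3° Ω.

Z = 136 - j111.3 Ω = 175.7∠-39.3° Ω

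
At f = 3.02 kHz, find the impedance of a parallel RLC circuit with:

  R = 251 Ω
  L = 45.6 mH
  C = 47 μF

Step 1 — Angular frequency: ω = 2π·f = 2π·3020 = 1.898e+04 rad/s.
Step 2 — Component impedances:
  R: Z = R = 251 Ω
  L: Z = jωL = j·1.898e+04·0.0456 = 0 + j865.3 Ω
  C: Z = 1/(jωC) = -j/(ω·C) = 0 - j1.121 Ω
Step 3 — Parallel combination: 1/Z_total = 1/R + 1/L + 1/C; Z_total = 0.005022 - j1.123 Ω = 1.123∠-89.7° Ω.

Z = 0.005022 - j1.123 Ω = 1.123∠-89.7° Ω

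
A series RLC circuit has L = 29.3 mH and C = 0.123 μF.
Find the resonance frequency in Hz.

Step 1 — Resonance condition Im(Z)=0 gives ω₀ = 1/√(LC).
Step 2 — ω₀ = 1/√(0.0293·1.23e-07) = 1.666e+04 rad/s.
Step 3 — f₀ = ω₀/(2π) = 2651 Hz.

f₀ = 2651 Hz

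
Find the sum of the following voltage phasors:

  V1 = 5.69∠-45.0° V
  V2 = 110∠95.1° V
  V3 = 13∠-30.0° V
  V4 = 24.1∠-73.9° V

Step 1 — Convert each phasor to rectangular form:
  V1 = 5.69·(cos(-45.0°) + j·sin(-45.0°)) = 4.023 - j4.023 V
  V2 = 110·(cos(95.1°) + j·sin(95.1°)) = -9.778 + j109.6 V
  V3 = 13·(cos(-30.0°) + j·sin(-30.0°)) = 11.26 - j6.5 V
  V4 = 24.1·(cos(-73.9°) + j·sin(-73.9°)) = 6.683 - j23.15 V
Step 2 — Sum components: V_total = 12.19 + j75.89 V.
Step 3 — Convert to polar: |V_total| = 76.86 V, ∠V_total = 80.9°.

V_total = 76.86∠80.9° V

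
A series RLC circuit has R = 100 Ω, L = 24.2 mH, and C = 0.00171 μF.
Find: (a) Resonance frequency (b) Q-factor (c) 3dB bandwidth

Step 1 — Resonance condition Im(Z)=0 gives ω₀ = 1/√(LC).
Step 2 — ω₀ = 1/√(0.0242·1.71e-09) = 1.555e+05 rad/s.
Step 3 — f₀ = ω₀/(2π) = 2.474e+04 Hz.
Step 4 — Series Q: Q = ω₀L/R = 1.555e+05·0.0242/100 = 37.62.
Step 5 — 3dB bandwidth: Δω = ω₀/Q = 4132 rad/s; BW = Δω/(2π) = 657.7 Hz.

(a) f₀ = 2.474e+04 Hz  (b) Q = 37.62  (c) BW = 657.7 Hz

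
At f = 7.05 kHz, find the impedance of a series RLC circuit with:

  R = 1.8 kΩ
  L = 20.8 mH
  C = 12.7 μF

Step 1 — Angular frequency: ω = 2π·f = 2π·7050 = 4.43e+04 rad/s.
Step 2 — Component impedances:
  R: Z = R = 1800 Ω
  L: Z = jωL = j·4.43e+04·0.0208 = 0 + j921.4 Ω
  C: Z = 1/(jωC) = -j/(ω·C) = 0 - j1.778 Ω
Step 3 — Series combination: Z_total = R + L + C = 1800 + j919.6 Ω = 2021∠27.1° Ω.

Z = 1800 + j919.6 Ω = 2021∠27.1° Ω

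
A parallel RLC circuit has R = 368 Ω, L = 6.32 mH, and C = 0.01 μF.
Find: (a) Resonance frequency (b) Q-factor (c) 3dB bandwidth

Step 1 — Resonance: ω₀ = 1/√(LC) = 1/√(0.00632·1e-08) = 1.258e+05 rad/s.
Step 2 — f₀ = ω₀/(2π) = 2.002e+04 Hz.
Step 3 — Parallel Q: Q = R/(ω₀L) = 368/(1.258e+05·0.00632) = 0.4629.
Step 4 — Bandwidth: Δω = ω₀/Q = 2.717e+05 rad/s; BW = Δω/(2π) = 4.325e+04 Hz.

(a) f₀ = 2.002e+04 Hz  (b) Q = 0.4629  (c) BW = 4.325e+04 Hz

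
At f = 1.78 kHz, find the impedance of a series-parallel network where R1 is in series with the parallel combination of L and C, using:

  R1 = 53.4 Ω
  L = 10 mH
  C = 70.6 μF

Step 1 — Angular frequency: ω = 2π·f = 2π·1780 = 1.118e+04 rad/s.
Step 2 — Component impedances:
  R1: Z = R = 53.4 Ω
  L: Z = jωL = j·1.118e+04·0.01 = 0 + j111.8 Ω
  C: Z = 1/(jωC) = -j/(ω·C) = 0 - j1.266 Ω
Step 3 — Parallel branch: L || C = 1/(1/L + 1/C) = 0 - j1.281 Ω.
Step 4 — Series with R1: Z_total = R1 + (L || C) = 53.4 - j1.281 Ω = 53.42∠-1.4° Ω.

Z = 53.4 - j1.281 Ω = 53.42∠-1.4° Ω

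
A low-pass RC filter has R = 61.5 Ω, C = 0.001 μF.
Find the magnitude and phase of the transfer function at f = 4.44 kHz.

Step 1 — Angular frequency: ω = 2π·4440 = 2.79e+04 rad/s.
Step 2 — Transfer function: H(jω) = 1/(1 + jωRC).
Step 3 — Denominator: 1 + jωRC = 1 + j·2.79e+04·61.5·1e-09 = 1 + j0.001716.
Step 4 — H = 1 - j0.001716.
Step 5 — Magnitude: |H| = 1 (-0.0 dB); phase: φ = -0.1°.

|H| = 1 (-0.0 dB), φ = -0.1°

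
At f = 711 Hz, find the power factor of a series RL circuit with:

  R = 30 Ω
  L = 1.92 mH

Step 1 — Angular frequency: ω = 2π·f = 2π·711 = 4467 rad/s.
Step 2 — Component impedances:
  R: Z = R = 30 Ω
  L: Z = jωL = j·4467·0.00192 = 0 + j8.577 Ω
Step 3 — Series combination: Z_total = R + L = 30 + j8.577 Ω = 31.2∠16.0° Ω.
Step 4 — Power factor: PF = cos(φ) = Re(Z)/|Z| = 30/31.2 = 0.9615.
Step 5 — Type: Im(Z) = 8.577 ⇒ lagging (phase φ = 16.0°).

PF = 0.9615 (lagging, φ = 16.0°)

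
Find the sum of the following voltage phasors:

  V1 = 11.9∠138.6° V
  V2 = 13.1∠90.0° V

Step 1 — Convert each phasor to rectangular form:
  V1 = 11.9·(cos(138.6°) + j·sin(138.6°)) = -8.926 + j7.87 V
  V2 = 13.1·(cos(90.0°) + j·sin(90.0°)) = 0 + j13.1 V
Step 2 — Sum components: V_total = -8.926 + j20.97 V.
Step 3 — Convert to polar: |V_total| = 22.79 V, ∠V_total = 113.1°.

V_total = 22.79∠113.1° V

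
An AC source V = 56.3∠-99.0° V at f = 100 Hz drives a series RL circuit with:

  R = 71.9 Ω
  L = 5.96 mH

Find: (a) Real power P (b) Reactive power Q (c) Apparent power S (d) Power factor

Step 1 — Angular frequency: ω = 2π·f = 2π·100 = 628.3 rad/s.
Step 2 — Component impedances:
  R: Z = R = 71.9 Ω
  L: Z = jωL = j·628.3·0.00596 = 0 + j3.745 Ω
Step 3 — Series combination: Z_total = R + L = 71.9 + j3.745 Ω = 72∠3.0° Ω.
Step 4 — Source phasor: V = 56.3∠-99.0° V = -8.807 - j55.61 V.
Step 5 — Current: I = V / Z = -0.1623 - j0.7649 A = 0.782∠-102.0° A.
Step 6 — Complex power: S = V·I* = 43.97 + j2.29 VA.
Step 7 — Real power: P = Re(S) = 43.97 W.
Step 8 — Reactive power: Q = Im(S) = 2.29 VAR.
Step 9 — Apparent power: |S| = 44.03 VA.
Step 10 — Power factor: PF = P/|S| = 0.9986 (lagging).

(a) P = 43.97 W  (b) Q = 2.29 VAR  (c) S = 44.03 VA  (d) PF = 0.9986 (lagging)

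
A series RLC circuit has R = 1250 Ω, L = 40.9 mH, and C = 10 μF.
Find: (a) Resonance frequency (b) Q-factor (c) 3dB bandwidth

Step 1 — Resonance: ω₀ = 1/√(LC) = 1/√(0.0409·1e-05) = 1564 rad/s.
Step 2 — f₀ = ω₀/(2π) = 248.9 Hz.
Step 3 — Series Q: Q = ω₀L/R = 1564·0.0409/1250 = 0.05116.
Step 4 — Bandwidth: Δω = ω₀/Q = 3.056e+04 rad/s; BW = Δω/(2π) = 4864 Hz.

(a) f₀ = 248.9 Hz  (b) Q = 0.05116  (c) BW = 4864 Hz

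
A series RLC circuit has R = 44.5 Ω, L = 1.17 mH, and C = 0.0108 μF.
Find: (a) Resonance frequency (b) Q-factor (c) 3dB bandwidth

Step 1 — Resonance condition Im(Z)=0 gives ω₀ = 1/√(LC).
Step 2 — ω₀ = 1/√(0.00117·1.08e-08) = 2.813e+05 rad/s.
Step 3 — f₀ = ω₀/(2π) = 4.477e+04 Hz.
Step 4 — Series Q: Q = ω₀L/R = 2.813e+05·0.00117/44.5 = 7.396.
Step 5 — 3dB bandwidth: Δω = ω₀/Q = 3.803e+04 rad/s; BW = Δω/(2π) = 6053 Hz.

(a) f₀ = 4.477e+04 Hz  (b) Q = 7.396  (c) BW = 6053 Hz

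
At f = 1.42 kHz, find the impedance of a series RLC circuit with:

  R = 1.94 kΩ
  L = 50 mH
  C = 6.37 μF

Step 1 — Angular frequency: ω = 2π·f = 2π·1420 = 8922 rad/s.
Step 2 — Component impedances:
  R: Z = R = 1940 Ω
  L: Z = jωL = j·8922·0.05 = 0 + j446.1 Ω
  C: Z = 1/(jωC) = -j/(ω·C) = 0 - j17.6 Ω
Step 3 — Series combination: Z_total = R + L + C = 1940 + j428.5 Ω = 1987∠12.5° Ω.

Z = 1940 + j428.5 Ω = 1987∠12.5° Ω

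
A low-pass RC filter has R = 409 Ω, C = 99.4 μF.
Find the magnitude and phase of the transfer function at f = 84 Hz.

Step 1 — Angular frequency: ω = 2π·84 = 527.8 rad/s.
Step 2 — Transfer function: H(jω) = 1/(1 + jωRC).
Step 3 — Denominator: 1 + jωRC = 1 + j·527.8·409·9.94e-05 = 1 + j21.46.
Step 4 — H = 0.002167 - j0.0465.
Step 5 — Magnitude: |H| = 0.04655 (-26.6 dB); phase: φ = -87.3°.

|H| = 0.04655 (-26.6 dB), φ = -87.3°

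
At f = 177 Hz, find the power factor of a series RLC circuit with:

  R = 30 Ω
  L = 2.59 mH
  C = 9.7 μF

Step 1 — Angular frequency: ω = 2π·f = 2π·177 = 1112 rad/s.
Step 2 — Component impedances:
  R: Z = R = 30 Ω
  L: Z = jωL = j·1112·0.00259 = 0 + j2.88 Ω
  C: Z = 1/(jωC) = -j/(ω·C) = 0 - j92.7 Ω
Step 3 — Series combination: Z_total = R + L + C = 30 - j89.82 Ω = 94.7∠-71.5° Ω.
Step 4 — Power factor: PF = cos(φ) = Re(Z)/|Z| = 30/94.7 = 0.3168.
Step 5 — Type: Im(Z) = -89.82 ⇒ leading (phase φ = -71.5°).

PF = 0.3168 (leading, φ = -71.5°)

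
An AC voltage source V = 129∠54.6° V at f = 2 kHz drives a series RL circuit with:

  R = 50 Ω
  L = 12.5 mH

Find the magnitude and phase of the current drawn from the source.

Step 1 — Angular frequency: ω = 2π·f = 2π·2000 = 1.257e+04 rad/s.
Step 2 — Component impedances:
  R: Z = R = 50 Ω
  L: Z = jωL = j·1.257e+04·0.0125 = 0 + j157.1 Ω
Step 3 — Series combination: Z_total = R + L = 50 + j157.1 Ω = 164.8∠72.3° Ω.
Step 4 — Source phasor: V = 129∠54.6° V = 74.73 + j105.2 V.
Step 5 — Ohm's law: I = V / Z_total = (74.73 + j105.2) / (50 + j157.1) = 0.7453 - j0.2385 A.
Step 6 — Convert to polar: |I| = 0.7826 A, ∠I = -17.7°.

I = 0.7826∠-17.7° A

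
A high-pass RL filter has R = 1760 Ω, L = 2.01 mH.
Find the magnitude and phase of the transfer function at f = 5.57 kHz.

Step 1 — Angular frequency: ω = 2π·5570 = 3.5e+04 rad/s.
Step 2 — Transfer function: H(jω) = jωL/(R + jωL).
Step 3 — Numerator jωL = j·70.34; denominator R + jωL = 1760 + j70.34.
Step 4 — H = 0.001595 + j0.0399.
Step 5 — Magnitude: |H| = 0.03994 (-28.0 dB); phase: φ = 87.7°.

|H| = 0.03994 (-28.0 dB), φ = 87.7°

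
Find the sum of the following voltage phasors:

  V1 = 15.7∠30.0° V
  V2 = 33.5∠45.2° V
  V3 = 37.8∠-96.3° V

Step 1 — Convert each phasor to rectangular form:
  V1 = 15.7·(cos(30.0°) + j·sin(30.0°)) = 13.6 + j7.85 V
  V2 = 33.5·(cos(45.2°) + j·sin(45.2°)) = 23.61 + j23.77 V
  V3 = 37.8·(cos(-96.3°) + j·sin(-96.3°)) = -4.148 - j37.57 V
Step 2 — Sum components: V_total = 33.05 - j5.951 V.
Step 3 — Convert to polar: |V_total| = 33.59 V, ∠V_total = -10.2°.

V_total = 33.59∠-10.2° V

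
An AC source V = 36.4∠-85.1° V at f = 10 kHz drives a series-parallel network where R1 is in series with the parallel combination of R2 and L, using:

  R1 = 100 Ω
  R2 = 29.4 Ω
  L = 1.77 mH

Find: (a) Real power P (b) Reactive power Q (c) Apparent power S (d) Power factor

Step 1 — Angular frequency: ω = 2π·f = 2π·1e+04 = 6.283e+04 rad/s.
Step 2 — Component impedances:
  R1: Z = R = 100 Ω
  R2: Z = R = 29.4 Ω
  L: Z = jωL = j·6.283e+04·0.00177 = 0 + j111.2 Ω
Step 3 — Parallel branch: R2 || L = 1/(1/R2 + 1/L) = 27.48 + j7.264 Ω.
Step 4 — Series with R1: Z_total = R1 + (R2 || L) = 127.5 + j7.264 Ω = 127.7∠3.3° Ω.
Step 5 — Source phasor: V = 36.4∠-85.1° V = 3.109 - j36.27 V.
Step 6 — Current: I = V / Z = 0.008151 - j0.285 A = 0.2851∠-88.4° A.
Step 7 — Complex power: S = V·I* = 10.36 + j0.5904 VA.
Step 8 — Real power: P = Re(S) = 10.36 W.
Step 9 — Reactive power: Q = Im(S) = 0.5904 VAR.
Step 10 — Apparent power: |S| = 10.38 VA.
Step 11 — Power factor: PF = P/|S| = 0.9984 (lagging).

(a) P = 10.36 W  (b) Q = 0.5904 VAR  (c) S = 10.38 VA  (d) PF = 0.9984 (lagging)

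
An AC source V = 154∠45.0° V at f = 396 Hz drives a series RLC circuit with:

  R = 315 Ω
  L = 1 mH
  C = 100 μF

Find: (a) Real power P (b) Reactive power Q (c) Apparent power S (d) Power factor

Step 1 — Angular frequency: ω = 2π·f = 2π·396 = 2488 rad/s.
Step 2 — Component impedances:
  R: Z = R = 315 Ω
  L: Z = jωL = j·2488·0.001 = 0 + j2.488 Ω
  C: Z = 1/(jωC) = -j/(ω·C) = 0 - j4.019 Ω
Step 3 — Series combination: Z_total = R + L + C = 315 - j1.531 Ω = 315∠-0.3° Ω.
Step 4 — Source phasor: V = 154∠45.0° V = 108.9 + j108.9 V.
Step 5 — Current: I = V / Z = 0.344 + j0.3474 A = 0.4889∠45.3° A.
Step 6 — Complex power: S = V·I* = 75.29 - j0.3659 VA.
Step 7 — Real power: P = Re(S) = 75.29 W.
Step 8 — Reactive power: Q = Im(S) = -0.3659 VAR.
Step 9 — Apparent power: |S| = 75.29 VA.
Step 10 — Power factor: PF = P/|S| = 1 (leading).

(a) P = 75.29 W  (b) Q = -0.3659 VAR  (c) S = 75.29 VA  (d) PF = 1 (leading)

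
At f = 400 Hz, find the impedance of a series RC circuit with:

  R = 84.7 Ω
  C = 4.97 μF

Step 1 — Angular frequency: ω = 2π·f = 2π·400 = 2513 rad/s.
Step 2 — Component impedances:
  R: Z = R = 84.7 Ω
  C: Z = 1/(jωC) = -j/(ω·C) = 0 - j80.06 Ω
Step 3 — Series combination: Z_total = R + C = 84.7 - j80.06 Ω = 116.5∠-43.4° Ω.

Z = 84.7 - j80.06 Ω = 116.5∠-43.4° Ω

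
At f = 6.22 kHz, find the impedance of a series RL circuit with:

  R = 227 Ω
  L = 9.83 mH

Step 1 — Angular frequency: ω = 2π·f = 2π·6220 = 3.908e+04 rad/s.
Step 2 — Component impedances:
  R: Z = R = 227 Ω
  L: Z = jωL = j·3.908e+04·0.00983 = 0 + j384.2 Ω
Step 3 — Series combination: Z_total = R + L = 227 + j384.2 Ω = 446.2∠59.4° Ω.

Z = 227 + j384.2 Ω = 446.2∠59.4° Ω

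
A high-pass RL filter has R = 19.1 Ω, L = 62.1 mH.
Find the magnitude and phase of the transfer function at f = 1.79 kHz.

Step 1 — Angular frequency: ω = 2π·1790 = 1.125e+04 rad/s.
Step 2 — Transfer function: H(jω) = jωL/(R + jωL).
Step 3 — Numerator jωL = j·698.4; denominator R + jωL = 19.1 + j698.4.
Step 4 — H = 0.9993 + j0.02733.
Step 5 — Magnitude: |H| = 0.9996 (-0.0 dB); phase: φ = 1.6°.

|H| = 0.9996 (-0.0 dB), φ = 1.6°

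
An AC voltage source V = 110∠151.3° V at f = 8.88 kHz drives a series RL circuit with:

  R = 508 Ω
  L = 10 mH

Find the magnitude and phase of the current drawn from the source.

Step 1 — Angular frequency: ω = 2π·f = 2π·8880 = 5.579e+04 rad/s.
Step 2 — Component impedances:
  R: Z = R = 508 Ω
  L: Z = jωL = j·5.579e+04·0.01 = 0 + j557.9 Ω
Step 3 — Series combination: Z_total = R + L = 508 + j557.9 Ω = 754.6∠47.7° Ω.
Step 4 — Source phasor: V = 110∠151.3° V = -96.49 + j52.82 V.
Step 5 — Ohm's law: I = V / Z_total = (-96.49 + j52.82) / (508 + j557.9) = -0.03432 + j0.1417 A.
Step 6 — Convert to polar: |I| = 0.1458 A, ∠I = 103.6°.

I = 0.1458∠103.6° A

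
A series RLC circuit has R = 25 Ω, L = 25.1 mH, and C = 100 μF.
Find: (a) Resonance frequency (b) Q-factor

Step 1 — Resonance condition Im(Z)=0 gives ω₀ = 1/√(LC).
Step 2 — ω₀ = 1/√(0.0251·0.0001) = 631.2 rad/s.
Step 3 — f₀ = ω₀/(2π) = 100.5 Hz.
Step 4 — Series Q: Q = ω₀L/R = 631.2·0.0251/25 = 0.6337.

(a) f₀ = 100.5 Hz  (b) Q = 0.6337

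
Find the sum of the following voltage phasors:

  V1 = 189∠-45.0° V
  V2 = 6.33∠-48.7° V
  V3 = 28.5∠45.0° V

Step 1 — Convert each phasor to rectangular form:
  V1 = 189·(cos(-45.0°) + j·sin(-45.0°)) = 133.6 - j133.6 V
  V2 = 6.33·(cos(-48.7°) + j·sin(-48.7°)) = 4.178 - j4.756 V
  V3 = 28.5·(cos(45.0°) + j·sin(45.0°)) = 20.15 + j20.15 V
Step 2 — Sum components: V_total = 158 - j118.2 V.
Step 3 — Convert to polar: |V_total| = 197.3 V, ∠V_total = -36.8°.

V_total = 197.3∠-36.8° V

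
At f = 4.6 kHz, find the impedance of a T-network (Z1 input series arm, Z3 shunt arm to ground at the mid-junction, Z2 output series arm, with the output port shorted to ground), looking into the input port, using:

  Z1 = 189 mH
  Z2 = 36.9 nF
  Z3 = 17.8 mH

Step 1 — Angular frequency: ω = 2π·f = 2π·4600 = 2.89e+04 rad/s.
Step 2 — Component impedances:
  Z1: Z = jωL = j·2.89e+04·0.189 = 0 + j5463 Ω
  Z2: Z = 1/(jωC) = -j/(ω·C) = 0 - j937.6 Ω
  Z3: Z = jωL = j·2.89e+04·0.0178 = 0 + j514.5 Ω
Step 3 — With the output port shorted to ground, the output series arm Z2 runs from the junction to ground; the shunt arm Z3 also runs from the junction to ground. They appear in parallel: Z3 || Z2 = 0 + j1140 Ω.
Step 4 — Series with input arm Z1: Z_in = Z1 + (Z3 || Z2) = 0 + j6603 Ω = 6603∠90.0° Ω.

Z = 0 + j6603 Ω = 6603∠90.0° Ω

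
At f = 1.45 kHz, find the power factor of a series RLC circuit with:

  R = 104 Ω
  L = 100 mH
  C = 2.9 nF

Step 1 — Angular frequency: ω = 2π·f = 2π·1450 = 9111 rad/s.
Step 2 — Component impedances:
  R: Z = R = 104 Ω
  L: Z = jωL = j·9111·0.1 = 0 + j911.1 Ω
  C: Z = 1/(jωC) = -j/(ω·C) = 0 - j3.785e+04 Ω
Step 3 — Series combination: Z_total = R + L + C = 104 - j3.694e+04 Ω = 3.694e+04∠-89.8° Ω.
Step 4 — Power factor: PF = cos(φ) = Re(Z)/|Z| = 104/36938 = 0.002816.
Step 5 — Type: Im(Z) = -3.694e+04 ⇒ leading (phase φ = -89.8°).

PF = 0.002816 (leading, φ = -89.8°)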